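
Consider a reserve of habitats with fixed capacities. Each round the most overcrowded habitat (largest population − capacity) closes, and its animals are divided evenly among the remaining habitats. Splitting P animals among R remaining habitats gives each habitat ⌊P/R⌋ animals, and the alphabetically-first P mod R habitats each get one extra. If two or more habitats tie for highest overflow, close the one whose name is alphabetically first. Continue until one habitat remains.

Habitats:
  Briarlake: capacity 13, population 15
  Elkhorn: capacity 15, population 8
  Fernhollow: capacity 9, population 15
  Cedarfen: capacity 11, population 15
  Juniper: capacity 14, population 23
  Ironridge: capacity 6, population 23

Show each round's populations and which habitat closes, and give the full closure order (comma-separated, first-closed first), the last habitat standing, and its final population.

Closure order: Ironridge, Juniper, Cedarfen, Fernhollow, Briarlake
Last habitat: Elkhorn with 99 animals

Round 1: Briarlake=15 Cedarfen=15 Elkhorn=8 Fernhollow=15 Ironridge=23 Juniper=23 → close Ironridge (overflow 17)
  23÷5 = 4 each, +1 to first 3
Round 2: Briarlake=20 Cedarfen=20 Elkhorn=13 Fernhollow=19 Juniper=27 → close Juniper (overflow 13)
  27÷4 = 6 each, +1 to first 3
Round 3: Briarlake=27 Cedarfen=27 Elkhorn=20 Fernhollow=25 → close Cedarfen (overflow 16)
  27÷3 = 9 each, +1 to first 0
Round 4: Briarlake=36 Elkhorn=29 Fernhollow=34 → close Fernhollow (overflow 25)
  34÷2 = 17 each, +1 to first 0
Round 5: Briarlake=53 Elkhorn=46 → close Briarlake (overflow 40)
  53÷1 = 53 each, +1 to first 0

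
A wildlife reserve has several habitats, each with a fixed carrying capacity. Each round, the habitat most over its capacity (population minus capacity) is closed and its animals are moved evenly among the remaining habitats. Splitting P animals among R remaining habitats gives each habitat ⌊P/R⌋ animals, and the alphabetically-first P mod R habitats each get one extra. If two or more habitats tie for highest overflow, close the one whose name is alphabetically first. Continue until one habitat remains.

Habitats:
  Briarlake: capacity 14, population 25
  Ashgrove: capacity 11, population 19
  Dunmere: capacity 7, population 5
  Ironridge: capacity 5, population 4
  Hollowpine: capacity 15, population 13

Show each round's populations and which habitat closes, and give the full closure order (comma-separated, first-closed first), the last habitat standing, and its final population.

Closure order: Briarlake, Ashgrove, Dunmere, Hollowpine
Last habitat: Ironridge with 66 animals

Round 1: Ashgrove=19 Briarlake=25 Dunmere=5 Hollowpine=13 Ironridge=4 → close Briarlake (overflow 11)
  25÷4 = 6 each, +1 to first 1
Round 2: Ashgrove=26 Dunmere=11 Hollowpine=19 Ironridge=10 → close Ashgrove (overflow 15)
  26÷3 = 8 each, +1 to first 2
Round 3: Dunmere=20 Hollowpine=28 Ironridge=18 → close Dunmere (overflow 13)
  20÷2 = 10 each, +1 to first 0
Round 4: Hollowpine=38 Ironridge=28 → close Hollowpine (overflow 23)
  38÷1 = 38 each, +1 to first 0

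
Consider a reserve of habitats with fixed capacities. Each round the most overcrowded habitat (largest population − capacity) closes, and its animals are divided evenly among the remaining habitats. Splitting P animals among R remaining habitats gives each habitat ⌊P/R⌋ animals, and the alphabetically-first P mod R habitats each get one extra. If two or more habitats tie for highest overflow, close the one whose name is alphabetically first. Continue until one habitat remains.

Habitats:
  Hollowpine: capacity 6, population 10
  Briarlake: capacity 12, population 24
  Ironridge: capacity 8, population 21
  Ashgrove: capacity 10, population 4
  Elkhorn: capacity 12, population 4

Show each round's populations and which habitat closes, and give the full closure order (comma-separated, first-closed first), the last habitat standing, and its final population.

Closure order: Ironridge, Briarlake, Hollowpine, Ashgrove
Last habitat: Elkhorn with 63 animals

Round 1: Ashgrove=4 Briarlake=24 Elkhorn=4 Hollowpine=10 Ironridge=21 → close Ironridge (overflow 13)
  21÷4 = 5 each, +1 to first 1
Round 2: Ashgrove=10 Briarlake=29 Elkhorn=9 Hollowpine=15 → close Briarlake (overflow 17)
  29÷3 = 9 each, +1 to first 2
Round 3: Ashgrove=20 Elkhorn=19 Hollowpine=24 → close Hollowpine (overflow 18)
  24÷2 = 12 each, +1 to first 0
Round 4: Ashgrove=32 Elkhorn=31 → close Ashgrove (overflow 22)
  32÷1 = 32 each, +1 to first 0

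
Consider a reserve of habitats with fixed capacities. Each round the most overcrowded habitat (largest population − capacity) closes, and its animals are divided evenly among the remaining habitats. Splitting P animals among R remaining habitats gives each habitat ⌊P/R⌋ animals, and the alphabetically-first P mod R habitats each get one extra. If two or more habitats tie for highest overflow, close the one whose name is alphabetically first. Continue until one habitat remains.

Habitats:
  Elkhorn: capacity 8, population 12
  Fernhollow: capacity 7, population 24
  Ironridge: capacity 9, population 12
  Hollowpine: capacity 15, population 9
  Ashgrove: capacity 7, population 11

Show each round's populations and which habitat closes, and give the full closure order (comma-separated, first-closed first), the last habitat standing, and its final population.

Closure order: Fernhollow, Ashgrove, Elkhorn, Ironridge
Last habitat: Hollowpine with 68 animals

Round 1: Ashgrove=11 Elkhorn=12 Fernhollow=24 Hollowpine=9 Ironridge=12 → close Fernhollow (overflow 17)
  24÷4 = 6 each, +1 to first 0
Round 2: Ashgrove=17 Elkhorn=18 Hollowpine=15 Ironridge=18 → close Ashgrove (overflow 10)
  17÷3 = 5 each, +1 to first 2
Round 3: Elkhorn=24 Hollowpine=21 Ironridge=23 → close Elkhorn (overflow 16)
  24÷2 = 12 each, +1 to first 0
Round 4: Hollowpine=33 Ironridge=35 → close Ironridge (overflow 26)
  35÷1 = 35 each, +1 to first 0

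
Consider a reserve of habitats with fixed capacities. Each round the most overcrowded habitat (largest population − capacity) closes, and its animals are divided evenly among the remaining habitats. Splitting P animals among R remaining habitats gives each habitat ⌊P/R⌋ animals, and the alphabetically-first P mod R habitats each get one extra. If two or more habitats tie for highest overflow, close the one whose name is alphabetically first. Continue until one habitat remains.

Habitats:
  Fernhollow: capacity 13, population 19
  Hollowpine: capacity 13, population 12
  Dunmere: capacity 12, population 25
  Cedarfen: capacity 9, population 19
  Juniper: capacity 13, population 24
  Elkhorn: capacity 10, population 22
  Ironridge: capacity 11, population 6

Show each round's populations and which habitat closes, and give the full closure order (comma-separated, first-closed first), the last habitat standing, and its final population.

Round 1: Cedarfen=19 Dunmere=25 Elkhorn=22 Fernhollow=19 Hollowpine=12 Ironridge=6 Juniper=24 → close Dunmere (overflow 13)
  25÷6 = 4 each, +1 to first 1
Round 2: Cedarfen=24 Elkhorn=26 Fernhollow=23 Hollowpine=16 Ironridge=10 Juniper=28 → close Elkhorn (overflow 16)
  26÷5 = 5 each, +1 to first 1
Round 3: Cedarfen=30 Fernhollow=28 Hollowpine=21 Ironridge=15 Juniper=33 → close Cedarfen (overflow 21)
  30÷4 = 7 each, +1 to first 2
Round 4: Fernhollow=36 Hollowpine=29 Ironridge=22 Juniper=40 → close Juniper (overflow 27)
  40÷3 = 13 each, +1 to first 1
Round 5: Fernhollow=50 Hollowpine=42 Ironridge=35 → close Fernhollow (overflow 37)
  50÷2 = 25 each, +1 to first 0
Round 6: Hollowpine=67 Ironridge=60 → close Hollowpine (overflow 54)
  67÷1 = 67 each, +1 to first 0

Closure order: Dunmere, Elkhorn, Cedarfen, Juniper, Fernhollow, Hollowpine
Last habitat: Ironridge with 127 animals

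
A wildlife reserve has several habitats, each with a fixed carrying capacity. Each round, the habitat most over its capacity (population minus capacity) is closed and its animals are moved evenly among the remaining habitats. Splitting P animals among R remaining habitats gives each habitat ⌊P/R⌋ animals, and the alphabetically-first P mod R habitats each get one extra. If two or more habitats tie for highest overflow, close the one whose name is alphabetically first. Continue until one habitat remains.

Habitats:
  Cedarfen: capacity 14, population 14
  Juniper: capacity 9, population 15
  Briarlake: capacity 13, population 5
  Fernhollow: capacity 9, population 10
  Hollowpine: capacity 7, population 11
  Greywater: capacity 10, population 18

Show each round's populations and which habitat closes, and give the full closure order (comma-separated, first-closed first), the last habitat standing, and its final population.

Closure order: Greywater, Juniper, Hollowpine, Cedarfen, Fernhollow
Last habitat: Briarlake with 73 animals

Round 1: Briarlake=5 Cedarfen=14 Fernhollow=10 Greywater=18 Hollowpine=11 Juniper=15 → close Greywater (overflow 8)
  18÷5 = 3 each, +1 to first 3
Round 2: Briarlake=9 Cedarfen=18 Fernhollow=14 Hollowpine=14 Juniper=18 → close Juniper (overflow 9)
  18÷4 = 4 each, +1 to first 2
Round 3: Briarlake=14 Cedarfen=23 Fernhollow=18 Hollowpine=18 → close Hollowpine (overflow 11)
  18÷3 = 6 each, +1 to first 0
Round 4: Briarlake=20 Cedarfen=29 Fernhollow=24 → close Cedarfen (overflow 15)
  29÷2 = 14 each, +1 to first 1
Round 5: Briarlake=35 Fernhollow=38 → close Fernhollow (overflow 29)
  38÷1 = 38 each, +1 to first 0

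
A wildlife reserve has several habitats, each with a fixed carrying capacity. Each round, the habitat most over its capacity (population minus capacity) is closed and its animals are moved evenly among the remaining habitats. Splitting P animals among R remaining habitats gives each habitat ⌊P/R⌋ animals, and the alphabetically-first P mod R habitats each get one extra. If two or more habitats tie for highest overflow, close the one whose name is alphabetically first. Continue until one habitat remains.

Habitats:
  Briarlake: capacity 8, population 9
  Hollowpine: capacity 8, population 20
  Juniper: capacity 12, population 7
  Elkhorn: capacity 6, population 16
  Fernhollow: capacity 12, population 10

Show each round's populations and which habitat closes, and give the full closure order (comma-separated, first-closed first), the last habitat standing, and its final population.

Closure order: Hollowpine, Elkhorn, Briarlake, Fernhollow
Last habitat: Juniper with 62 animals

Round 1: Briarlake=9 Elkhorn=16 Fernhollow=10 Hollowpine=20 Juniper=7 → close Hollowpine (overflow 12)
  20÷4 = 5 each, +1 to first 0
Round 2: Briarlake=14 Elkhorn=21 Fernhollow=15 Juniper=12 → close Elkhorn (overflow 15)
  21÷3 = 7 each, +1 to first 0
Round 3: Briarlake=21 Fernhollow=22 Juniper=19 → close Briarlake (overflow 13)
  21÷2 = 10 each, +1 to first 1
Round 4: Fernhollow=33 Juniper=29 → close Fernhollow (overflow 21)
  33÷1 = 33 each, +1 to first 0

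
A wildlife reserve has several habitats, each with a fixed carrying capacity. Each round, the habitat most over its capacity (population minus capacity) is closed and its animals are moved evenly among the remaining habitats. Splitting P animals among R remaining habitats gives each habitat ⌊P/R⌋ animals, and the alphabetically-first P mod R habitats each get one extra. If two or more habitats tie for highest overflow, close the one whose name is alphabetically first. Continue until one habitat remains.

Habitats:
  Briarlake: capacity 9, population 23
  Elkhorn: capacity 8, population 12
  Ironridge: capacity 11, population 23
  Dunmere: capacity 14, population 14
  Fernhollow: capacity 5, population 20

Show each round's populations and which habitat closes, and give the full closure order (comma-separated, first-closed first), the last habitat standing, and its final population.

Round 1: Briarlake=23 Dunmere=14 Elkhorn=12 Fernhollow=20 Ironridge=23 → close Fernhollow (overflow 15)
  20÷4 = 5 each, +1 to first 0
Round 2: Briarlake=28 Dunmere=19 Elkhorn=17 Ironridge=28 → close Briarlake (overflow 19)
  28÷3 = 9 each, +1 to first 1
Round 3: Dunmere=29 Elkhorn=26 Ironridge=37 → close Ironridge (overflow 26)
  37÷2 = 18 each, +1 to first 1
Round 4: Dunmere=48 Elkhorn=44 → close Elkhorn (overflow 36)
  44÷1 = 44 each, +1 to first 0

Closure order: Fernhollow, Briarlake, Ironridge, Elkhorn
Last habitat: Dunmere with 92 animals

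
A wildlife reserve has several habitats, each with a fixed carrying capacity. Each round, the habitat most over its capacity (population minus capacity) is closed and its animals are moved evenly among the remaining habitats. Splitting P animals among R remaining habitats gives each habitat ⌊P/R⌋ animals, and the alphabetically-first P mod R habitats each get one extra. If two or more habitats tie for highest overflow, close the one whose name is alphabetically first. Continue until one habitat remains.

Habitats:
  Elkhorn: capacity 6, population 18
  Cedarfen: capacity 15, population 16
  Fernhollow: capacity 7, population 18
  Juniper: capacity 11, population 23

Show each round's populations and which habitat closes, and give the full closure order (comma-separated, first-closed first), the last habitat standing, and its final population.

Closure order: Elkhorn, Juniper, Fernhollow
Last habitat: Cedarfen with 75 animals

Round 1: Cedarfen=16 Elkhorn=18 Fernhollow=18 Juniper=23 → close Elkhorn (overflow 12)
  18÷3 = 6 each, +1 to first 0
Round 2: Cedarfen=22 Fernhollow=24 Juniper=29 → close Juniper (overflow 18)
  29÷2 = 14 each, +1 to first 1
Round 3: Cedarfen=37 Fernhollow=38 → close Fernhollow (overflow 31)
  38÷1 = 38 each, +1 to first 0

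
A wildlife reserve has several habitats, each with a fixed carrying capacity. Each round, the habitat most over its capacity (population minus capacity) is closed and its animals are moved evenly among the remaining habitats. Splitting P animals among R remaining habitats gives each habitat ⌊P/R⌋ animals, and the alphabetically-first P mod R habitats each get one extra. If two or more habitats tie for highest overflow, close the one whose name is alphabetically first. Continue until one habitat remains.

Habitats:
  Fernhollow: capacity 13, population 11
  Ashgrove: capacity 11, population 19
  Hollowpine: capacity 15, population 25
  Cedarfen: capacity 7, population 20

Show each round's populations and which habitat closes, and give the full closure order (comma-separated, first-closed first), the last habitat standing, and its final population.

Round 1: Ashgrove=19 Cedarfen=20 Fernhollow=11 Hollowpine=25 → close Cedarfen (overflow 13)
  20÷3 = 6 each, +1 to first 2
Round 2: Ashgrove=26 Fernhollow=18 Hollowpine=31 → close Hollowpine (overflow 16)
  31÷2 = 15 each, +1 to first 1
Round 3: Ashgrove=42 Fernhollow=33 → close Ashgrove (overflow 31)
  42÷1 = 42 each, +1 to first 0

Closure order: Cedarfen, Hollowpine, Ashgrove
Last habitat: Fernhollow with 75 animals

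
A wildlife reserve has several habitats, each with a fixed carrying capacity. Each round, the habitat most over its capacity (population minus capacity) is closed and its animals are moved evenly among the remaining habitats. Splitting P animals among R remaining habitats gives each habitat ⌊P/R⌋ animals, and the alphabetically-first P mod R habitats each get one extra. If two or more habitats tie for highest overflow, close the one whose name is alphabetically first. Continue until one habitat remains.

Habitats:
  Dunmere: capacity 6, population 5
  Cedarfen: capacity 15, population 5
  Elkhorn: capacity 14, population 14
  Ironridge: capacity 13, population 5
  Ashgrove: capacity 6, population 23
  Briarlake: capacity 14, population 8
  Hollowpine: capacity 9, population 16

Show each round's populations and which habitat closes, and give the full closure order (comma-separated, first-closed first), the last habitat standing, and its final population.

Closure order: Ashgrove, Hollowpine, Elkhorn, Dunmere, Briarlake, Cedarfen
Last habitat: Ironridge with 76 animals

Round 1: Ashgrove=23 Briarlake=8 Cedarfen=5 Dunmere=5 Elkhorn=14 Hollowpine=16 Ironridge=5 → close Ashgrove (overflow 17)
  23÷6 = 3 each, +1 to first 5
Round 2: Briarlake=12 Cedarfen=9 Dunmere=9 Elkhorn=18 Hollowpine=20 Ironridge=8 → close Hollowpine (overflow 11)
  20÷5 = 4 each, +1 to first 0
Round 3: Briarlake=16 Cedarfen=13 Dunmere=13 Elkhorn=22 Ironridge=12 → close Elkhorn (overflow 8)
  22÷4 = 5 each, +1 to first 2
Round 4: Briarlake=22 Cedarfen=19 Dunmere=18 Ironridge=17 → close Dunmere (overflow 12)
  18÷3 = 6 each, +1 to first 0
Round 5: Briarlake=28 Cedarfen=25 Ironridge=23 → close Briarlake (overflow 14)
  28÷2 = 14 each, +1 to first 0
Round 6: Cedarfen=39 Ironridge=37 → close Cedarfen (overflow 24)
  39÷1 = 39 each, +1 to first 0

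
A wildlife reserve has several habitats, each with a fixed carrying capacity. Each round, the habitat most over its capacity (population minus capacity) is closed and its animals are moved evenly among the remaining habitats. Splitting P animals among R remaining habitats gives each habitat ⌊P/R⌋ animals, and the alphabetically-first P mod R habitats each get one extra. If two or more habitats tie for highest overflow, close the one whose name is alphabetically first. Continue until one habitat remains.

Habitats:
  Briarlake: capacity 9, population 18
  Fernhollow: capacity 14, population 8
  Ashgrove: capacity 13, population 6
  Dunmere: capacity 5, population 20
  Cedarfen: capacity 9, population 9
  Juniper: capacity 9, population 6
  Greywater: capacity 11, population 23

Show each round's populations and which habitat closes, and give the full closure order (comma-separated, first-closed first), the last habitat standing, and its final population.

Closure order: Dunmere, Greywater, Briarlake, Cedarfen, Juniper, Ashgrove
Last habitat: Fernhollow with 90 animals

Round 1: Ashgrove=6 Briarlake=18 Cedarfen=9 Dunmere=20 Fernhollow=8 Greywater=23 Juniper=6 → close Dunmere (overflow 15)
  20÷6 = 3 each, +1 to first 2
Round 2: Ashgrove=10 Briarlake=22 Cedarfen=12 Fernhollow=11 Greywater=26 Juniper=9 → close Greywater (overflow 15)
  26÷5 = 5 each, +1 to first 1
Round 3: Ashgrove=16 Briarlake=27 Cedarfen=17 Fernhollow=16 Juniper=14 → close Briarlake (overflow 18)
  27÷4 = 6 each, +1 to first 3
Round 4: Ashgrove=23 Cedarfen=24 Fernhollow=23 Juniper=20 → close Cedarfen (overflow 15)
  24÷3 = 8 each, +1 to first 0
Round 5: Ashgrove=31 Fernhollow=31 Juniper=28 → close Juniper (overflow 19)
  28÷2 = 14 each, +1 to first 0
Round 6: Ashgrove=45 Fernhollow=45 → close Ashgrove (overflow 32)
  45÷1 = 45 each, +1 to first 0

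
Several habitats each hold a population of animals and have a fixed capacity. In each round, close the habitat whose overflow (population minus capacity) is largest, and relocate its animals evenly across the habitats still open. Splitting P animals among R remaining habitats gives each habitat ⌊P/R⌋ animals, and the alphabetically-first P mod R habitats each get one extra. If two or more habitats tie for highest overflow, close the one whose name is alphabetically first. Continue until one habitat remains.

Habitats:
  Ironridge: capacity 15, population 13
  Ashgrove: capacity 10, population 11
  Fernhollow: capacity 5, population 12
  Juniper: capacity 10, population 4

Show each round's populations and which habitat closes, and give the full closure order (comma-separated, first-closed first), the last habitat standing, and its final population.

Round 1: Ashgrove=11 Fernhollow=12 Ironridge=13 Juniper=4 → close Fernhollow (overflow 7)
  12÷3 = 4 each, +1 to first 0
Round 2: Ashgrove=15 Ironridge=17 Juniper=8 → close Ashgrove (overflow 5)
  15÷2 = 7 each, +1 to first 1
Round 3: Ironridge=25 Juniper=15 → close Ironridge (overflow 10)
  25÷1 = 25 each, +1 to first 0

Closure order: Fernhollow, Ashgrove, Ironridge
Last habitat: Juniper with 40 animals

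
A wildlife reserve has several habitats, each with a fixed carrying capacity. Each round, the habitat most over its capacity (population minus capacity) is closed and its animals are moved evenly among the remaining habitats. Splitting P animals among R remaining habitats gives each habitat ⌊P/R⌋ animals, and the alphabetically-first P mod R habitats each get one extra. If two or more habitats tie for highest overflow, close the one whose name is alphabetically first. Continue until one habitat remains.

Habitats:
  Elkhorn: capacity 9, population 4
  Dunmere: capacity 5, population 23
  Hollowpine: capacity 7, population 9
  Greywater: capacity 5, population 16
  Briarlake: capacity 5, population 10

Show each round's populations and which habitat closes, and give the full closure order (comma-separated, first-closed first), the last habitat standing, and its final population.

Closure order: Dunmere, Greywater, Briarlake, Hollowpine
Last habitat: Elkhorn with 62 animals

Round 1: Briarlake=10 Dunmere=23 Elkhorn=4 Greywater=16 Hollowpine=9 → close Dunmere (overflow 18)
  23÷4 = 5 each, +1 to first 3
Round 2: Briarlake=16 Elkhorn=10 Greywater=22 Hollowpine=14 → close Greywater (overflow 17)
  22÷3 = 7 each, +1 to first 1
Round 3: Briarlake=24 Elkhorn=17 Hollowpine=21 → close Briarlake (overflow 19)
  24÷2 = 12 each, +1 to first 0
Round 4: Elkhorn=29 Hollowpine=33 → close Hollowpine (overflow 26)
  33÷1 = 33 each, +1 to first 0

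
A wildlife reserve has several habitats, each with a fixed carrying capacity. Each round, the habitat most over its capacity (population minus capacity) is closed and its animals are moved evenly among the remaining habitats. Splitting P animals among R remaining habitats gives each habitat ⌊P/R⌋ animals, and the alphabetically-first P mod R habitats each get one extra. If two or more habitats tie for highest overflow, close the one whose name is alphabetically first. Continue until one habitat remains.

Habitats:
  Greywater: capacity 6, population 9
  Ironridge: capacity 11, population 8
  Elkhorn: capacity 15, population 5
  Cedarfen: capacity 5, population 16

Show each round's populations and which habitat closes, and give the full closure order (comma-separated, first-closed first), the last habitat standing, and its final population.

Closure order: Cedarfen, Greywater, Ironridge
Last habitat: Elkhorn with 38 animals

Round 1: Cedarfen=16 Elkhorn=5 Greywater=9 Ironridge=8 → close Cedarfen (overflow 11)
  16÷3 = 5 each, +1 to first 1
Round 2: Elkhorn=11 Greywater=14 Ironridge=13 → close Greywater (overflow 8)
  14÷2 = 7 each, +1 to first 0
Round 3: Elkhorn=18 Ironridge=20 → close Ironridge (overflow 9)
  20÷1 = 20 each, +1 to first 0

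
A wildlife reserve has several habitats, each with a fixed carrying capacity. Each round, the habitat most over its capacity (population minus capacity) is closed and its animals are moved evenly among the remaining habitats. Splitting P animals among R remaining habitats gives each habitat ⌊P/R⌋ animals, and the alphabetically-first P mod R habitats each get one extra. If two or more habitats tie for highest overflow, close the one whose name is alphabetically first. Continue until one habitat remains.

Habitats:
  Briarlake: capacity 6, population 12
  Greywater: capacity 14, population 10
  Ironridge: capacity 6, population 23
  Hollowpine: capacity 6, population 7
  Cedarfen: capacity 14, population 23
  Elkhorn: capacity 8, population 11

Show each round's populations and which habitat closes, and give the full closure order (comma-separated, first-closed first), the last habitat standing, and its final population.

Closure order: Ironridge, Cedarfen, Briarlake, Elkhorn, Hollowpine
Last habitat: Greywater with 86 animals

Round 1: Briarlake=12 Cedarfen=23 Elkhorn=11 Greywater=10 Hollowpine=7 Ironridge=23 → close Ironridge (overflow 17)
  23÷5 = 4 each, +1 to first 3
Round 2: Briarlake=17 Cedarfen=28 Elkhorn=16 Greywater=14 Hollowpine=11 → close Cedarfen (overflow 14)
  28÷4 = 7 each, +1 to first 0
Round 3: Briarlake=24 Elkhorn=23 Greywater=21 Hollowpine=18 → close Briarlake (overflow 18)
  24÷3 = 8 each, +1 to first 0
Round 4: Elkhorn=31 Greywater=29 Hollowpine=26 → close Elkhorn (overflow 23)
  31÷2 = 15 each, +1 to first 1
Round 5: Greywater=45 Hollowpine=41 → close Hollowpine (overflow 35)
  41÷1 = 41 each, +1 to first 0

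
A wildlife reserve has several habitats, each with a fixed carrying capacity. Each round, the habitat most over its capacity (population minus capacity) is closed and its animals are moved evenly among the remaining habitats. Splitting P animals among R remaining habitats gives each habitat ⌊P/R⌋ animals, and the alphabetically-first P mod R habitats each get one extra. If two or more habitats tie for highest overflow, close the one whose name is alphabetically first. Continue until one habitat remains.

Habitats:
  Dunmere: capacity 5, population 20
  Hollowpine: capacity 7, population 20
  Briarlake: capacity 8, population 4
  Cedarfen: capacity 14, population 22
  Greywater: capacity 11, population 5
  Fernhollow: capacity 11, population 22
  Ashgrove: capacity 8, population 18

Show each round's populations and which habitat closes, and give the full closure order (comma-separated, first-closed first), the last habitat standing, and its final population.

Closure order: Dunmere, Hollowpine, Ashgrove, Fernhollow, Cedarfen, Briarlake
Last habitat: Greywater with 111 animals

Round 1: Ashgrove=18 Briarlake=4 Cedarfen=22 Dunmere=20 Fernhollow=22 Greywater=5 Hollowpine=20 → close Dunmere (overflow 15)
  20÷6 = 3 each, +1 to first 2
Round 2: Ashgrove=22 Briarlake=8 Cedarfen=25 Fernhollow=25 Greywater=8 Hollowpine=23 → close Hollowpine (overflow 16)
  23÷5 = 4 each, +1 to first 3
Round 3: Ashgrove=27 Briarlake=13 Cedarfen=30 Fernhollow=29 Greywater=12 → close Ashgrove (overflow 19)
  27÷4 = 6 each, +1 to first 3
Round 4: Briarlake=20 Cedarfen=37 Fernhollow=36 Greywater=18 → close Fernhollow (overflow 25)
  36÷3 = 12 each, +1 to first 0
Round 5: Briarlake=32 Cedarfen=49 Greywater=30 → close Cedarfen (overflow 35)
  49÷2 = 24 each, +1 to first 1
Round 6: Briarlake=57 Greywater=54 → close Briarlake (overflow 49)
  57÷1 = 57 each, +1 to first 0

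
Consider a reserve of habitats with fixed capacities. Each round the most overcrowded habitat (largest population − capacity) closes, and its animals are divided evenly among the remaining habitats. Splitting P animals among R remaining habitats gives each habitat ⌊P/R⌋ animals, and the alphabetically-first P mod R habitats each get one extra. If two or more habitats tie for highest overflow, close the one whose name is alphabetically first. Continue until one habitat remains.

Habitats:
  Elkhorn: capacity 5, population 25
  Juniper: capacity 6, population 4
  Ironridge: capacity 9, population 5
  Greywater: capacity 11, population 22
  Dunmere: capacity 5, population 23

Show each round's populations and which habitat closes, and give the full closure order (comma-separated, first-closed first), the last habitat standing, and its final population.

Round 1: Dunmere=23 Elkhorn=25 Greywater=22 Ironridge=5 Juniper=4 → close Elkhorn (overflow 20)
  25÷4 = 6 each, +1 to first 1
Round 2: Dunmere=30 Greywater=28 Ironridge=11 Juniper=10 → close Dunmere (overflow 25)
  30÷3 = 10 each, +1 to first 0
Round 3: Greywater=38 Ironridge=21 Juniper=20 → close Greywater (overflow 27)
  38÷2 = 19 each, +1 to first 0
Round 4: Ironridge=40 Juniper=39 → close Juniper (overflow 33)
  39÷1 = 39 each, +1 to first 0

Closure order: Elkhorn, Dunmere, Greywater, Juniper
Last habitat: Ironridge with 79 animals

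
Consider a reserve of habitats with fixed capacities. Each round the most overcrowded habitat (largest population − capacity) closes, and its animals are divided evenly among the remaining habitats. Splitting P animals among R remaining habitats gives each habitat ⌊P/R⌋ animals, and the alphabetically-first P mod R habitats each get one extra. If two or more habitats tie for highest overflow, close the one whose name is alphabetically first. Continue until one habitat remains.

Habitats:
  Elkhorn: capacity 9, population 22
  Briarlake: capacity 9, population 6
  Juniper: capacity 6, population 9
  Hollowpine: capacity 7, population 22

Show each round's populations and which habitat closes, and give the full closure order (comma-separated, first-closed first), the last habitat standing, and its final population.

Round 1: Briarlake=6 Elkhorn=22 Hollowpine=22 Juniper=9 → close Hollowpine (overflow 15)
  22÷3 = 7 each, +1 to first 1
Round 2: Briarlake=14 Elkhorn=29 Juniper=16 → close Elkhorn (overflow 20)
  29÷2 = 14 each, +1 to first 1
Round 3: Briarlake=29 Juniper=30 → close Juniper (overflow 24)
  30÷1 = 30 each, +1 to first 0

Closure order: Hollowpine, Elkhorn, Juniper
Last habitat: Briarlake with 59 animals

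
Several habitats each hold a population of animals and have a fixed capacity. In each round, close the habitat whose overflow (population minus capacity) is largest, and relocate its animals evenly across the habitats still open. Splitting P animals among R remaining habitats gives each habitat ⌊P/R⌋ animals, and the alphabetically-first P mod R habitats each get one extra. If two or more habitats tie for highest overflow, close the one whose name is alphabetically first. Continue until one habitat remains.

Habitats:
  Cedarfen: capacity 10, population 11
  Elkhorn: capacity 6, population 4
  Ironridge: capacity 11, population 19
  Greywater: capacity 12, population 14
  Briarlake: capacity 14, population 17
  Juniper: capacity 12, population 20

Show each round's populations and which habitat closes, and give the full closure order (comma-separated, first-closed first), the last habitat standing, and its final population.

Closure order: Ironridge, Juniper, Briarlake, Cedarfen, Greywater
Last habitat: Elkhorn with 85 animals

Round 1: Briarlake=17 Cedarfen=11 Elkhorn=4 Greywater=14 Ironridge=19 Juniper=20 → close Ironridge (overflow 8)
  19÷5 = 3 each, +1 to first 4
Round 2: Briarlake=21 Cedarfen=15 Elkhorn=8 Greywater=18 Juniper=23 → close Juniper (overflow 11)
  23÷4 = 5 each, +1 to first 3
Round 3: Briarlake=27 Cedarfen=21 Elkhorn=14 Greywater=23 → close Briarlake (overflow 13)
  27÷3 = 9 each, +1 to first 0
Round 4: Cedarfen=30 Elkhorn=23 Greywater=32 → close Cedarfen (overflow 20)
  30÷2 = 15 each, +1 to first 0
Round 5: Elkhorn=38 Greywater=47 → close Greywater (overflow 35)
  47÷1 = 47 each, +1 to first 0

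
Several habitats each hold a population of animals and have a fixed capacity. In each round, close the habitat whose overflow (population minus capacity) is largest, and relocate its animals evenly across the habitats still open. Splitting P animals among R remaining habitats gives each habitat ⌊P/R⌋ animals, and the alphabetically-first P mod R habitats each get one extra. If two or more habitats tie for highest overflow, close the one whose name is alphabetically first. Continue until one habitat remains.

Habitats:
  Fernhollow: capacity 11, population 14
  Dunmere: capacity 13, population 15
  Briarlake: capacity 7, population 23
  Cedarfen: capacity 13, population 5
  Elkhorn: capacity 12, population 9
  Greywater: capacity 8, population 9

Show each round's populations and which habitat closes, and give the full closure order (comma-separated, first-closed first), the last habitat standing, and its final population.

Round 1: Briarlake=23 Cedarfen=5 Dunmere=15 Elkhorn=9 Fernhollow=14 Greywater=9 → close Briarlake (overflow 16)
  23÷5 = 4 each, +1 to first 3
Round 2: Cedarfen=10 Dunmere=20 Elkhorn=14 Fernhollow=18 Greywater=13 → close Dunmere (overflow 7)
  20÷4 = 5 each, +1 to first 0
Round 3: Cedarfen=15 Elkhorn=19 Fernhollow=23 Greywater=18 → close Fernhollow (overflow 12)
  23÷3 = 7 each, +1 to first 2
Round 4: Cedarfen=23 Elkhorn=27 Greywater=25 → close Greywater (overflow 17)
  25÷2 = 12 each, +1 to first 1
Round 5: Cedarfen=36 Elkhorn=39 → close Elkhorn (overflow 27)
  39÷1 = 39 each, +1 to first 0

Closure order: Briarlake, Dunmere, Fernhollow, Greywater, Elkhorn
Last habitat: Cedarfen with 75 animals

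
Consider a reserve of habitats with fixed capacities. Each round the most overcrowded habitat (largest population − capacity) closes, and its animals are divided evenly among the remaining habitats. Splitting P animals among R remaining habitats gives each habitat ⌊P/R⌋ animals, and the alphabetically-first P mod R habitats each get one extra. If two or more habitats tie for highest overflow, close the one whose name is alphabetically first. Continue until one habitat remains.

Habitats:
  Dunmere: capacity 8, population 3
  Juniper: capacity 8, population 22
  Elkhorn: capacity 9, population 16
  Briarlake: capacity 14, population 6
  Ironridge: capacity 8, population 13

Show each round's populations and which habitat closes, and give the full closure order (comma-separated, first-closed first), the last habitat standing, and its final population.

Closure order: Juniper, Elkhorn, Ironridge, Dunmere
Last habitat: Briarlake with 60 animals

Round 1: Briarlake=6 Dunmere=3 Elkhorn=16 Ironridge=13 Juniper=22 → close Juniper (overflow 14)
  22÷4 = 5 each, +1 to first 2
Round 2: Briarlake=12 Dunmere=9 Elkhorn=21 Ironridge=18 → close Elkhorn (overflow 12)
  21÷3 = 7 each, +1 to first 0
Round 3: Briarlake=19 Dunmere=16 Ironridge=25 → close Ironridge (overflow 17)
  25÷2 = 12 each, +1 to first 1
Round 4: Briarlake=32 Dunmere=28 → close Dunmere (overflow 20)
  28÷1 = 28 each, +1 to first 0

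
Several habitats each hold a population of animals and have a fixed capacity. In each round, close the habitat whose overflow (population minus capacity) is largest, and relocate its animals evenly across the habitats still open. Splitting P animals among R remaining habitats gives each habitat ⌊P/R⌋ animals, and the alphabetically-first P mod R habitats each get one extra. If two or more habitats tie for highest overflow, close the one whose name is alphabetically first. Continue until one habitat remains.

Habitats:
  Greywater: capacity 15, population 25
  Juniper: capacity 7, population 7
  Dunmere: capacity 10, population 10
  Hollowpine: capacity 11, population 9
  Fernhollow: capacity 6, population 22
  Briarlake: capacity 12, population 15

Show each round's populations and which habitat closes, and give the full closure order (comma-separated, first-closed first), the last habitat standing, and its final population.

Closure order: Fernhollow, Greywater, Briarlake, Dunmere, Juniper
Last habitat: Hollowpine with 88 animals

Round 1: Briarlake=15 Dunmere=10 Fernhollow=22 Greywater=25 Hollowpine=9 Juniper=7 → close Fernhollow (overflow 16)
  22÷5 = 4 each, +1 to first 2
Round 2: Briarlake=20 Dunmere=15 Greywater=29 Hollowpine=13 Juniper=11 → close Greywater (overflow 14)
  29÷4 = 7 each, +1 to first 1
Round 3: Briarlake=28 Dunmere=22 Hollowpine=20 Juniper=18 → close Briarlake (overflow 16)
  28÷3 = 9 each, +1 to first 1
Round 4: Dunmere=32 Hollowpine=29 Juniper=27 → close Dunmere (overflow 22)
  32÷2 = 16 each, +1 to first 0
Round 5: Hollowpine=45 Juniper=43 → close Juniper (overflow 36)
  43÷1 = 43 each, +1 to first 0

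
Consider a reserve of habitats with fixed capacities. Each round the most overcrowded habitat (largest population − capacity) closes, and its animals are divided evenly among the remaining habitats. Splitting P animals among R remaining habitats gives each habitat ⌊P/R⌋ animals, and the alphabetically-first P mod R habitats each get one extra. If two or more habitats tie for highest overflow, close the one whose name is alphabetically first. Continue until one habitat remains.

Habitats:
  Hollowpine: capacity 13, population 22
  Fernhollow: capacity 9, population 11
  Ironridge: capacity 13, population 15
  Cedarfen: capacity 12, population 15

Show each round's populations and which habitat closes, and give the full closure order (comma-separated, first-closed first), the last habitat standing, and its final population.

Closure order: Hollowpine, Cedarfen, Fernhollow
Last habitat: Ironridge with 63 animals

Round 1: Cedarfen=15 Fernhollow=11 Hollowpine=22 Ironridge=15 → close Hollowpine (overflow 9)
  22÷3 = 7 each, +1 to first 1
Round 2: Cedarfen=23 Fernhollow=18 Ironridge=22 → close Cedarfen (overflow 11)
  23÷2 = 11 each, +1 to first 1
Round 3: Fernhollow=30 Ironridge=33 → close Fernhollow (overflow 21)
  30÷1 = 30 each, +1 to first 0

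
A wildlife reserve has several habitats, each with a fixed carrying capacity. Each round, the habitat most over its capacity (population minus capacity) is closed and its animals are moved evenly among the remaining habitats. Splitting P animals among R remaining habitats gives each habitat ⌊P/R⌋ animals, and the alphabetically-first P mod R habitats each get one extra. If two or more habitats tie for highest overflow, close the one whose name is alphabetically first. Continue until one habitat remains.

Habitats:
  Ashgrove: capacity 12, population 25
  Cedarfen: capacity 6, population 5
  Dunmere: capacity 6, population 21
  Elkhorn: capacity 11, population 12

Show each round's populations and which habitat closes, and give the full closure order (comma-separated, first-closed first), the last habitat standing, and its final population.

Closure order: Dunmere, Ashgrove, Elkhorn
Last habitat: Cedarfen with 63 animals

Round 1: Ashgrove=25 Cedarfen=5 Dunmere=21 Elkhorn=12 → close Dunmere (overflow 15)
  21÷3 = 7 each, +1 to first 0
Round 2: Ashgrove=32 Cedarfen=12 Elkhorn=19 → close Ashgrove (overflow 20)
  32÷2 = 16 each, +1 to first 0
Round 3: Cedarfen=28 Elkhorn=35 → close Elkhorn (overflow 24)
  35÷1 = 35 each, +1 to first 0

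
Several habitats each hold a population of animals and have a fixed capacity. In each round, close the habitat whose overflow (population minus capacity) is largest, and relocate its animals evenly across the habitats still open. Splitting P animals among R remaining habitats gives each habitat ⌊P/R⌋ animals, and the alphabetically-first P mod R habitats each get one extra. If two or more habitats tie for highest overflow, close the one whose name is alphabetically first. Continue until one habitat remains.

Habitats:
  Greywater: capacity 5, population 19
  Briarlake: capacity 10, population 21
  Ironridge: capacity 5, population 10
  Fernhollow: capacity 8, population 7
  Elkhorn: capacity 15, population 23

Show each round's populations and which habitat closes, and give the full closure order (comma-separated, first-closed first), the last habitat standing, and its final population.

Closure order: Greywater, Briarlake, Elkhorn, Ironridge
Last habitat: Fernhollow with 80 animals

Round 1: Briarlake=21 Elkhorn=23 Fernhollow=7 Greywater=19 Ironridge=10 → close Greywater (overflow 14)
  19÷4 = 4 each, +1 to first 3
Round 2: Briarlake=26 Elkhorn=28 Fernhollow=12 Ironridge=14 → close Briarlake (overflow 16)
  26÷3 = 8 each, +1 to first 2
Round 3: Elkhorn=37 Fernhollow=21 Ironridge=22 → close Elkhorn (overflow 22)
  37÷2 = 18 each, +1 to first 1
Round 4: Fernhollow=40 Ironridge=40 → close Ironridge (overflow 35)
  40÷1 = 40 each, +1 to first 0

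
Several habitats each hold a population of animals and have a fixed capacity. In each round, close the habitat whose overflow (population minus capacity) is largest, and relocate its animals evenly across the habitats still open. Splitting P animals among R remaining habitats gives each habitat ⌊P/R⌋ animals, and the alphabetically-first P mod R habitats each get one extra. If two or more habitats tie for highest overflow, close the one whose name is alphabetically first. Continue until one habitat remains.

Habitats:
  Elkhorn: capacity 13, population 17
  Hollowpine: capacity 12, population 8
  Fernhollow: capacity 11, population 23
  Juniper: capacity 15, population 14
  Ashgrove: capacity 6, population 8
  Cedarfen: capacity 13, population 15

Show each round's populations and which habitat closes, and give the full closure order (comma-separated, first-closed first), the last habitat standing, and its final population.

Closure order: Fernhollow, Elkhorn, Ashgrove, Cedarfen, Juniper
Last habitat: Hollowpine with 85 animals

Round 1: Ashgrove=8 Cedarfen=15 Elkhorn=17 Fernhollow=23 Hollowpine=8 Juniper=14 → close Fernhollow (overflow 12)
  23÷5 = 4 each, +1 to first 3
Round 2: Ashgrove=13 Cedarfen=20 Elkhorn=22 Hollowpine=12 Juniper=18 → close Elkhorn (overflow 9)
  22÷4 = 5 each, +1 to first 2
Round 3: Ashgrove=19 Cedarfen=26 Hollowpine=17 Juniper=23 → close Ashgrove (overflow 13)
  19÷3 = 6 each, +1 to first 1
Round 4: Cedarfen=33 Hollowpine=23 Juniper=29 → close Cedarfen (overflow 20)
  33÷2 = 16 each, +1 to first 1
Round 5: Hollowpine=40 Juniper=45 → close Juniper (overflow 30)
  45÷1 = 45 each, +1 to first 0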